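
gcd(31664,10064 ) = 16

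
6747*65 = 438555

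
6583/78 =6583/78 = 84.40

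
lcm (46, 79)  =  3634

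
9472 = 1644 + 7828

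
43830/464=94+107/232 = 94.46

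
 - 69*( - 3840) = 264960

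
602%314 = 288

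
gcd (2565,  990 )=45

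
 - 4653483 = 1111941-5765424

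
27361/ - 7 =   -  27361/7 = - 3908.71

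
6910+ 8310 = 15220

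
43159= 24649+18510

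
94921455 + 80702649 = 175624104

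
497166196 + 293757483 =790923679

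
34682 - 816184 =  - 781502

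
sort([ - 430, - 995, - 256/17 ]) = [ - 995, - 430, - 256/17 ] 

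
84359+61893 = 146252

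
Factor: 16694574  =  2^1*3^1*13^1 * 214033^1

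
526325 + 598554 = 1124879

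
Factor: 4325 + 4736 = 9061 = 13^1*17^1*41^1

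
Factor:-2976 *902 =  - 2684352 = -2^6*  3^1* 11^1*31^1*41^1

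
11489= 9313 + 2176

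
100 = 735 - 635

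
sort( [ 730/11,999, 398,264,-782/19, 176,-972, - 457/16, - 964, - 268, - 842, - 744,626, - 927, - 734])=[-972, - 964,-927,- 842,  -  744, - 734, - 268, - 782/19, - 457/16, 730/11, 176,264,398,626, 999]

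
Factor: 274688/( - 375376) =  - 592/809  =  - 2^4*37^1*809^( - 1)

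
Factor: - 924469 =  -7^1 *13^1*10159^1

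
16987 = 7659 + 9328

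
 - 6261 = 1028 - 7289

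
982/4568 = 491/2284 = 0.21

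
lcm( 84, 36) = 252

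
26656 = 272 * 98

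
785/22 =785/22 = 35.68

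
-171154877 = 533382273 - 704537150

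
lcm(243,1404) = 12636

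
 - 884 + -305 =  - 1189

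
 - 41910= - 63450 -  - 21540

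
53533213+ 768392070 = 821925283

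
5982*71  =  424722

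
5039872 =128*39374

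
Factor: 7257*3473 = 3^1*23^1 *41^1*59^1* 151^1 = 25203561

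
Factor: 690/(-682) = -345/341=- 3^1*5^1*11^( - 1 )*23^1* 31^( - 1) 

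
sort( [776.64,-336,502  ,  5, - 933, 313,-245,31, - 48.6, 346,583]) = [  -  933, -336, - 245, - 48.6, 5, 31, 313,  346, 502, 583, 776.64]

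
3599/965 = 3599/965 = 3.73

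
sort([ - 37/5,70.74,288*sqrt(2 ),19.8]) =[ - 37/5,19.8,  70.74, 288 *sqrt(2)] 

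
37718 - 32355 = 5363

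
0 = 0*206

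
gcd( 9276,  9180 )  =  12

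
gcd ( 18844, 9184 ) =28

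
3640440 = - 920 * (-3957)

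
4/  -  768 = -1/192= -0.01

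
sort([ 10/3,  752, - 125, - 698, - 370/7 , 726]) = [ - 698, - 125 , - 370/7, 10/3,  726, 752]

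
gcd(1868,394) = 2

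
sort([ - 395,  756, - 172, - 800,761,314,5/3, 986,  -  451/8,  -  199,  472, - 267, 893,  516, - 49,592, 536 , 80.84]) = [ - 800, - 395, - 267,-199, - 172 , - 451/8, - 49, 5/3,  80.84 , 314, 472,516, 536,592,756, 761,  893, 986 ] 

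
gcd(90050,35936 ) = 2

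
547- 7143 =-6596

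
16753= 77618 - 60865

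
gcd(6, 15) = 3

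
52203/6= 17401/2=8700.50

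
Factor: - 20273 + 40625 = 20352=2^7*3^1*53^1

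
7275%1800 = 75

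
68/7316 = 17/1829 = 0.01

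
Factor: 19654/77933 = 2^1*31^1*317^1*77933^(  -  1) 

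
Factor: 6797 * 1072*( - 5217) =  - 2^4* 3^1 * 7^1* 37^1*  47^1*67^1*971^1  =  - 38013065328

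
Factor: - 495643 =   -  577^1*859^1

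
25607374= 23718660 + 1888714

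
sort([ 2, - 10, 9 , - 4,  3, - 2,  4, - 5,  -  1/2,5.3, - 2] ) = [ - 10,-5, - 4, - 2,-2, - 1/2,2 , 3,4,5.3,9 ]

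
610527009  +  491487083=1102014092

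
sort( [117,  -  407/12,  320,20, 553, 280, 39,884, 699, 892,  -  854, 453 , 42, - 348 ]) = [  -  854  ,-348, - 407/12, 20,  39, 42,117,280 , 320, 453, 553,699, 884, 892] 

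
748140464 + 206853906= 954994370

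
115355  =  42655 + 72700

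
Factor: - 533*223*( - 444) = 52773396 = 2^2*3^1*13^1 * 37^1*41^1*223^1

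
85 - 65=20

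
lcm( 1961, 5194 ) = 192178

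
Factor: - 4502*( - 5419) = 24396338 = 2^1*2251^1*5419^1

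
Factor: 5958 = 2^1*3^2*331^1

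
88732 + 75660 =164392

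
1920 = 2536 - 616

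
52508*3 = 157524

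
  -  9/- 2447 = 9/2447 = 0.00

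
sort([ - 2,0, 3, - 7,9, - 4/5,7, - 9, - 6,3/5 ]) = [ - 9, - 7,-6, - 2, - 4/5,  0 , 3/5,3,7,9 ] 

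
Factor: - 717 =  - 3^1*239^1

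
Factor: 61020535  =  5^1 * 1667^1 * 7321^1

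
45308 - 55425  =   - 10117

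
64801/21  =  3085+16/21 =3085.76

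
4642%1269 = 835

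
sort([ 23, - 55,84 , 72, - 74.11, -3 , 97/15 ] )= [ - 74.11, - 55, - 3,  97/15,23,72 , 84] 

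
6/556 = 3/278 = 0.01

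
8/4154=4/2077 = 0.00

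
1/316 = 1/316 = 0.00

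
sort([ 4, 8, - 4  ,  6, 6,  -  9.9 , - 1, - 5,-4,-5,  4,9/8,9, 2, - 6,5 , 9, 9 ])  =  [ - 9.9, - 6,-5,-5,- 4, - 4, - 1, 9/8, 2,4, 4, 5, 6, 6, 8 , 9, 9,9 ]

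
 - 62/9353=- 62/9353 =- 0.01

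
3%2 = 1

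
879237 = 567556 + 311681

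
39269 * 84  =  3298596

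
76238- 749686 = -673448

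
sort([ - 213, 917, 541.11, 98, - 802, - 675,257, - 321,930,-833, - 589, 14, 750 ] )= [ - 833 , - 802, - 675, - 589 , - 321, - 213, 14,98, 257, 541.11, 750,917, 930] 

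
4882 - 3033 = 1849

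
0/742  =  0 = 0.00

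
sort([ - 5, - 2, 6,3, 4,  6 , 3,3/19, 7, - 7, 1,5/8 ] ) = [ - 7, - 5, - 2,3/19 , 5/8,1, 3, 3,4 , 6, 6, 7] 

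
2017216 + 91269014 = 93286230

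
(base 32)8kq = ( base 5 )240413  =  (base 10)8858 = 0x229A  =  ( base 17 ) 1db1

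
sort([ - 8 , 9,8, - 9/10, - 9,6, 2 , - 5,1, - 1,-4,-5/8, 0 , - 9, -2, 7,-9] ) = [-9,  -  9, - 9 ,  -  8, -5,-4,-2,-1, - 9/10 ,-5/8,0, 1,2,  6,7,8, 9 ]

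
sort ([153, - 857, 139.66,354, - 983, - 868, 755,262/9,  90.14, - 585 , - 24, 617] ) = [ -983,  -  868, - 857, - 585, - 24,  262/9, 90.14, 139.66, 153, 354, 617, 755 ] 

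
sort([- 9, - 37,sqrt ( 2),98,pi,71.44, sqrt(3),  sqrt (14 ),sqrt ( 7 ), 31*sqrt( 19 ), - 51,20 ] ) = [ - 51, - 37, - 9,sqrt( 2 ),sqrt( 3 ),sqrt ( 7), pi,sqrt ( 14), 20 , 71.44,98  ,  31 * sqrt( 19 )]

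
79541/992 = 79541/992 = 80.18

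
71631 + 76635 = 148266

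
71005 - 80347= - 9342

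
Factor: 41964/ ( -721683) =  - 2^2*3^( - 2)*13^1*269^1*26729^(  -  1)  =  -  13988/240561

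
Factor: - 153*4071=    - 622863 = - 3^3*17^1*23^1*59^1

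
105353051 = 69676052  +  35676999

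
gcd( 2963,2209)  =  1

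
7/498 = 7/498 =0.01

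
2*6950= 13900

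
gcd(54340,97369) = 1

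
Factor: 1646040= 2^3  *  3^1*5^1 * 11^1 * 29^1*43^1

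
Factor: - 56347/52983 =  - 67/63 = - 3^ ( - 2) *7^ (-1 )*67^1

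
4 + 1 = 5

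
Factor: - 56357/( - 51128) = 2^( - 3 )*11^ ( - 1 )*97^1 = 97/88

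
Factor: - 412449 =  - 3^1*137483^1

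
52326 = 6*8721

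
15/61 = 15/61 = 0.25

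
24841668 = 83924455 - 59082787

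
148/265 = 148/265 = 0.56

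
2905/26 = 111  +  19/26 = 111.73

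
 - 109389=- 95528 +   -  13861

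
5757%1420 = 77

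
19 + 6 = 25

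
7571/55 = 137+36/55 = 137.65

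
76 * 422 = 32072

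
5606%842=554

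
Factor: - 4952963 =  - 31^1*159773^1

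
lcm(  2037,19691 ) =59073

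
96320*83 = 7994560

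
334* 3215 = 1073810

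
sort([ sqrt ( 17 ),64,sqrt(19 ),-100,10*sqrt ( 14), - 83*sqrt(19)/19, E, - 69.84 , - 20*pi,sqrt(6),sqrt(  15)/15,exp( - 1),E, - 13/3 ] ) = [ - 100, - 69.84, - 20*pi, - 83*sqrt(19 ) /19,- 13/3, sqrt(15)/15, exp( - 1), sqrt(6), E, E,sqrt( 17), sqrt( 19),  10*sqrt( 14), 64]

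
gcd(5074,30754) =2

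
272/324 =68/81 = 0.84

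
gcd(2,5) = 1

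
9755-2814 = 6941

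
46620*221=10303020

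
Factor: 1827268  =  2^2* 19^1*24043^1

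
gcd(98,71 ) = 1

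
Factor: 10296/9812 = 2^1*3^2*13^1*223^(-1 ) =234/223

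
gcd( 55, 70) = 5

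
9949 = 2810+7139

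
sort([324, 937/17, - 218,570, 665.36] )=[ - 218, 937/17, 324, 570,  665.36]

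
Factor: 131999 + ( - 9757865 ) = -2^1*3^1*1604311^1 = - 9625866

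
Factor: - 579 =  - 3^1*193^1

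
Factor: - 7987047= -3^1 *53^1*191^1* 263^1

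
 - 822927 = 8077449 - 8900376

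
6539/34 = 192 + 11/34 =192.32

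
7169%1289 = 724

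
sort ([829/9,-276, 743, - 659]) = [- 659, - 276, 829/9, 743]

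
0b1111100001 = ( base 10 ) 993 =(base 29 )157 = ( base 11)823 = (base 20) 29d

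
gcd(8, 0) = 8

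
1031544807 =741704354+289840453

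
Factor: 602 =2^1* 7^1 * 43^1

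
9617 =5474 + 4143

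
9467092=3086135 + 6380957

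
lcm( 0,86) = 0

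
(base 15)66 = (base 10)96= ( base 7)165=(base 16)60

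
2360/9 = 2360/9 = 262.22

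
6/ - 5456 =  - 1 + 2725/2728= - 0.00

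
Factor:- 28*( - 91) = 2548 = 2^2*7^2*13^1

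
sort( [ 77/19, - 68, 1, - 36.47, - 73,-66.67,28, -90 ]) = [ - 90, - 73, - 68, - 66.67, - 36.47,1,  77/19, 28] 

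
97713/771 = 32571/257 = 126.74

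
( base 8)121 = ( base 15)56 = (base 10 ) 81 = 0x51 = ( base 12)69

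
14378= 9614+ 4764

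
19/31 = 19/31 =0.61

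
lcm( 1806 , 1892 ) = 39732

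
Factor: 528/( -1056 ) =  - 1/2 = -2^(  -  1)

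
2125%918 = 289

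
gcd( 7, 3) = 1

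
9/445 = 9/445= 0.02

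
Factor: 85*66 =2^1*3^1 * 5^1  *  11^1*17^1 =5610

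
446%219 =8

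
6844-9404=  -2560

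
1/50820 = 1/50820= 0.00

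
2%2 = 0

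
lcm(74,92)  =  3404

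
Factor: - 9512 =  - 2^3*29^1*41^1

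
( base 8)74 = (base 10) 60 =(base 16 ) 3C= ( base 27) 26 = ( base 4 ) 330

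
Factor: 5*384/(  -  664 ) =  - 240/83 = - 2^4 *3^1 * 5^1*83^( -1)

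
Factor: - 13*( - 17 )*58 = 12818=2^1*13^1*17^1*29^1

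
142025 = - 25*(  -  5681 ) 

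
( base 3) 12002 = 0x89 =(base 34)41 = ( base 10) 137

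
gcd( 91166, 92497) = 1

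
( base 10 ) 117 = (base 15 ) 7c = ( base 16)75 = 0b1110101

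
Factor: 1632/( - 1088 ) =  - 2^ ( - 1)*3^1 = -  3/2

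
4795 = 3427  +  1368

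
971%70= 61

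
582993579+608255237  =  1191248816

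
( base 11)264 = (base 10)312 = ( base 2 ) 100111000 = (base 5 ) 2222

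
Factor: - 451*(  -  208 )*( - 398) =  -37335584 = - 2^5*11^1*13^1 * 41^1*199^1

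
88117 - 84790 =3327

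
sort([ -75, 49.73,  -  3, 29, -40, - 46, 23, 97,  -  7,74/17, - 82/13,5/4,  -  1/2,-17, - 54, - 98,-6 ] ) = [-98, - 75, - 54,  -  46,  -  40,-17, - 7,  -  82/13,  -  6, - 3,  -  1/2, 5/4, 74/17 , 23, 29, 49.73, 97]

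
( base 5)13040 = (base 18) 32c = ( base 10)1020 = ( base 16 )3FC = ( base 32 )vs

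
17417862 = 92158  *189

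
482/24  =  20 + 1/12 = 20.08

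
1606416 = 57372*28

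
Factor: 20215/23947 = 5^1*7^ ( - 1 )*11^(- 1)*13^1 = 65/77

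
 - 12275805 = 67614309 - 79890114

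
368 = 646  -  278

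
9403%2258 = 371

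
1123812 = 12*93651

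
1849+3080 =4929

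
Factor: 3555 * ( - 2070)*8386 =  - 61711316100 =-  2^2*3^4 *5^2*7^1*23^1*79^1*599^1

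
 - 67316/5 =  - 13464 + 4/5 = - 13463.20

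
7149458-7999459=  - 850001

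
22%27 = 22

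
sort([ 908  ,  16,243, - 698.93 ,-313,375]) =[ - 698.93, - 313,16,  243,375 , 908]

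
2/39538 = 1/19769 = 0.00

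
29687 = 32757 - 3070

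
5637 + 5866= 11503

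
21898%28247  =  21898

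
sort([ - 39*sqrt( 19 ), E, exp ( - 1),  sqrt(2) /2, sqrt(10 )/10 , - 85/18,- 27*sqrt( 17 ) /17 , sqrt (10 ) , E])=[ - 39*sqrt( 19 ), - 27*  sqrt( 17 ) /17, - 85/18, sqrt( 10 ) /10 , exp( - 1 ), sqrt(2 ) /2, E, E , sqrt ( 10 ) ] 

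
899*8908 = 8008292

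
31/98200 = 31/98200 =0.00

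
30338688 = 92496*328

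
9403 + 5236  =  14639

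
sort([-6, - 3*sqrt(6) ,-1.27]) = [ - 3* sqrt( 6 ), -6,-1.27]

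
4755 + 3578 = 8333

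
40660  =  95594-54934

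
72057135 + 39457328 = 111514463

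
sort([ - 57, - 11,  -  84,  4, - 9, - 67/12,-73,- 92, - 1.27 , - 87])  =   [-92, - 87, - 84, - 73, - 57, - 11, - 9  ,-67/12,-1.27, 4]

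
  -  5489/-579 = 9  +  278/579 = 9.48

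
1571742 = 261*6022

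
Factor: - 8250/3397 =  -2^1*3^1*5^3*11^1*43^ ( - 1)*79^(  -  1)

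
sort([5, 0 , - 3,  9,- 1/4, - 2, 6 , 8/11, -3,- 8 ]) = [-8,-3,-3,-2,-1/4, 0,  8/11, 5, 6, 9]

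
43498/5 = 8699  +  3/5 = 8699.60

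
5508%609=27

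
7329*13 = 95277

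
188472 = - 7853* (-24)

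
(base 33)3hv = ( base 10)3859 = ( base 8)7423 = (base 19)ad2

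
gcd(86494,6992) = 2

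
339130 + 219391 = 558521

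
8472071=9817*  863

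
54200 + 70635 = 124835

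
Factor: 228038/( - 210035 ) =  - 2^1*5^( - 1 ) * 7^( - 1 ) * 19^1 = - 38/35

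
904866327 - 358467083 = 546399244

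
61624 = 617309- 555685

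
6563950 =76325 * 86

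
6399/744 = 8  +  149/248 = 8.60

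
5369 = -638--6007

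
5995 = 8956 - 2961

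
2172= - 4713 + 6885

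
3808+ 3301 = 7109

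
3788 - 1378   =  2410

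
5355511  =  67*79933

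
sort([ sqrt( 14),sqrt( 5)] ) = [ sqrt (5 ), sqrt ( 14 )]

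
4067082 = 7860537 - 3793455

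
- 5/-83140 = 1/16628 = 0.00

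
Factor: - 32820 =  - 2^2*3^1*5^1*547^1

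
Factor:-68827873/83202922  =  -2^(  -  1 )*11^(  -  1)*419^1  *164267^1*3781951^( - 1)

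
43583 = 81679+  - 38096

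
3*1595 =4785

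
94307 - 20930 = 73377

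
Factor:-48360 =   -  2^3  *  3^1 * 5^1*13^1*31^1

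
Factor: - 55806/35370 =-71/45 = - 3^( - 2)*5^( - 1 )*71^1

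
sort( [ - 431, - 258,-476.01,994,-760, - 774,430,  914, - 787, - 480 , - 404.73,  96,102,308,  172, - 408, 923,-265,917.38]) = [ - 787, - 774, - 760, - 480, - 476.01,-431, - 408, -404.73, - 265, - 258, 96, 102,  172,308,  430, 914,917.38, 923, 994 ]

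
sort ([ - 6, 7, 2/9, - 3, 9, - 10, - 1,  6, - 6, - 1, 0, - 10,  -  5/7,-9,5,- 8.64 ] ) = [ - 10, - 10, - 9, - 8.64 ,-6,  -  6, - 3, - 1,-1 , - 5/7, 0, 2/9, 5,6,7, 9 ]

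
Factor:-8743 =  - 7^1*1249^1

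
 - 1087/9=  - 1087/9 = - 120.78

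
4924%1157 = 296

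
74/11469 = 74/11469 = 0.01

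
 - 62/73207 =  - 62/73207=- 0.00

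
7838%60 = 38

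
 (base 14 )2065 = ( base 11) 4210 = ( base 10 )5577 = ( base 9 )7576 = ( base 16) 15C9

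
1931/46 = 1931/46 = 41.98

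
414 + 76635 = 77049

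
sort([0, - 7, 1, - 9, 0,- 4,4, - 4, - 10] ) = [ - 10, - 9, - 7, - 4, - 4, 0 , 0, 1  ,  4]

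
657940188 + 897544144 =1555484332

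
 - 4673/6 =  - 779  +  1/6=-778.83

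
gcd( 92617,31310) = 101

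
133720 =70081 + 63639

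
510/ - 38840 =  - 51/3884 = -  0.01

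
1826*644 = 1175944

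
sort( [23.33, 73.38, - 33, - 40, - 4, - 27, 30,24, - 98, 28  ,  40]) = [ - 98, - 40, - 33,-27, - 4,23.33, 24,28, 30, 40, 73.38]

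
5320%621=352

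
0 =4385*0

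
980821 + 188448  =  1169269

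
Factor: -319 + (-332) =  - 651 = - 3^1 * 7^1*31^1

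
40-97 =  - 57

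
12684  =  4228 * 3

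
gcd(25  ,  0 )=25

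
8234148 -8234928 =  - 780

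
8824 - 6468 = 2356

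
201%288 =201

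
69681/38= 1833+ 27/38   =  1833.71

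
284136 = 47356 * 6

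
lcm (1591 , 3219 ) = 138417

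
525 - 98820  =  -98295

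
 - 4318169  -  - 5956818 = 1638649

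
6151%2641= 869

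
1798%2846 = 1798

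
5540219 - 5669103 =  -128884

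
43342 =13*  3334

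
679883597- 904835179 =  - 224951582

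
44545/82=543 + 19/82 = 543.23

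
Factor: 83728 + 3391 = 87119^1=87119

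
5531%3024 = 2507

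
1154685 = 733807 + 420878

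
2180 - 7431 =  -5251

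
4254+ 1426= 5680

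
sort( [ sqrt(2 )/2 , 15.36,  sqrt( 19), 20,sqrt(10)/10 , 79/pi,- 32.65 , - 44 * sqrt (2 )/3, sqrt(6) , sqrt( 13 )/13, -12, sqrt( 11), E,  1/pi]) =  [ - 32.65,  -  44*sqrt( 2) /3,  -  12,sqrt(13)/13,sqrt( 10 )/10, 1/pi , sqrt ( 2 )/2,  sqrt ( 6 ),E, sqrt(11),sqrt( 19 ), 15.36, 20, 79/pi]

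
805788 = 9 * 89532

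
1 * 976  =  976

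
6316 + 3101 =9417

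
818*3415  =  2793470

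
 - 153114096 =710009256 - 863123352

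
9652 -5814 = 3838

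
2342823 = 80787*29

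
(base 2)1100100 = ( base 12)84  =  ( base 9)121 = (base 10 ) 100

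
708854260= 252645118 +456209142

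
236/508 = 59/127 = 0.46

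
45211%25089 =20122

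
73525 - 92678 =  - 19153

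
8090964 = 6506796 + 1584168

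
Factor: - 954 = - 2^1*3^2 * 53^1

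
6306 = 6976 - 670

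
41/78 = 41/78 = 0.53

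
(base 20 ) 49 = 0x59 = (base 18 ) 4H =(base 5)324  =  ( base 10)89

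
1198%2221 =1198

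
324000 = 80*4050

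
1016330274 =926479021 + 89851253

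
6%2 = 0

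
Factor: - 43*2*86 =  - 7396 = - 2^2*43^2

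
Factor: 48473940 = 2^2* 3^1 * 5^1 * 19^1*101^1 *421^1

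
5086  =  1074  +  4012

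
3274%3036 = 238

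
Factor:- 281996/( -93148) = 221/73 = 13^1*17^1*73^(  -  1)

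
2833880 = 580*4886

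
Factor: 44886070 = 2^1*5^1*4488607^1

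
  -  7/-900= 7/900= 0.01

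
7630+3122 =10752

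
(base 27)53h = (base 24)6BN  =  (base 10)3743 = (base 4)322133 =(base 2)111010011111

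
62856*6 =377136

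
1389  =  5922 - 4533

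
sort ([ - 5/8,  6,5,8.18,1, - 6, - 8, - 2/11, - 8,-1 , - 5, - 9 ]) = [ - 9  ,-8, - 8, - 6, - 5 , - 1, - 5/8,-2/11,  1, 5, 6, 8.18]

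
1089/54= 20 + 1/6 = 20.17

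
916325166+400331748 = 1316656914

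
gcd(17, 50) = 1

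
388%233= 155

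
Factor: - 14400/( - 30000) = 2^2*3^1*5^( -2) = 12/25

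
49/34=1 + 15/34 = 1.44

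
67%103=67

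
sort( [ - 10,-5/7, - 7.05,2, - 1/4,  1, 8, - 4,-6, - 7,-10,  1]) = [-10,  -  10, - 7.05, - 7,  -  6,-4,-5/7, - 1/4,1,1,2,  8] 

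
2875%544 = 155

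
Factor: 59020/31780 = 7^( - 1 )*13^1 = 13/7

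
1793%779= 235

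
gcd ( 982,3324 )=2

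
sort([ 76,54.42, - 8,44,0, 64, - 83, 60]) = [ - 83, - 8,0,44,54.42,60,64, 76 ]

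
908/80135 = 908/80135= 0.01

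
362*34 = 12308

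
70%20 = 10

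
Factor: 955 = 5^1 * 191^1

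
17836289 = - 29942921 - - 47779210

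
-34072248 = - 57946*588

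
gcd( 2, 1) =1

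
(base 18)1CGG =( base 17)20BB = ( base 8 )23450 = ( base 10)10024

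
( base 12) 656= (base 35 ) qk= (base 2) 1110100010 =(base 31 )u0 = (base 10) 930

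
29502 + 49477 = 78979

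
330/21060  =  11/702= 0.02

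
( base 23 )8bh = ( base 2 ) 1000110010110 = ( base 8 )10626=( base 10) 4502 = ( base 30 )502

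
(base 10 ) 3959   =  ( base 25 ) 689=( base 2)111101110111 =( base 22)83l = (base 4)331313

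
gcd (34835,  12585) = 5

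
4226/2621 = 4226/2621 = 1.61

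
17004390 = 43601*390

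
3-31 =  - 28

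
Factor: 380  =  2^2*5^1*19^1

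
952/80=11 +9/10=   11.90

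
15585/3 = 5195 = 5195.00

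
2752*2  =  5504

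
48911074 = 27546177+21364897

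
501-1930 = -1429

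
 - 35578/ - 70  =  17789/35 =508.26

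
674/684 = 337/342 = 0.99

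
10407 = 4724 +5683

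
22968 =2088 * 11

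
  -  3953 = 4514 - 8467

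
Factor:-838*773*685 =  - 443725190 = - 2^1*5^1 * 137^1*419^1*773^1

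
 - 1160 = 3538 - 4698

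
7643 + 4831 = 12474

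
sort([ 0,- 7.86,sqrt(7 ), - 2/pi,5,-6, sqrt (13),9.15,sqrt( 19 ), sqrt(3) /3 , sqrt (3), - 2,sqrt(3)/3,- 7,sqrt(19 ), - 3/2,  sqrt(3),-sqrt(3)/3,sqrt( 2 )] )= [ - 7.86, - 7,-6, - 2,  -  3/2, - 2/pi,  -  sqrt(3)/3, 0,  sqrt( 3)/3,sqrt( 3)/3,sqrt(2), sqrt(3) , sqrt( 3),  sqrt( 7) , sqrt(13), sqrt(19),  sqrt(19 ), 5, 9.15]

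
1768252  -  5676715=-3908463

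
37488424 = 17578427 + 19909997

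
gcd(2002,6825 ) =91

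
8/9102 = 4/4551= 0.00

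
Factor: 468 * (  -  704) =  - 329472 = -2^8*3^2 * 11^1*13^1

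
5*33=165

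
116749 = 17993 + 98756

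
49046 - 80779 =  - 31733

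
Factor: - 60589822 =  - 2^1*19^1*139^1 * 11471^1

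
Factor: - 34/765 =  - 2^1*3^( -2)*5^( -1) = - 2/45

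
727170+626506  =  1353676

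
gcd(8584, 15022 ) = 2146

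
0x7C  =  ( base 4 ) 1330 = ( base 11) 103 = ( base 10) 124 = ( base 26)4K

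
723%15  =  3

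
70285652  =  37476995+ 32808657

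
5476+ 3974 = 9450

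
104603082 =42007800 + 62595282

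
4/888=1/222 = 0.00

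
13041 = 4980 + 8061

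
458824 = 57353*8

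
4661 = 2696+1965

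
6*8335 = 50010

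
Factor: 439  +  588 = 1027 = 13^1*79^1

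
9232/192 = 48 + 1/12 = 48.08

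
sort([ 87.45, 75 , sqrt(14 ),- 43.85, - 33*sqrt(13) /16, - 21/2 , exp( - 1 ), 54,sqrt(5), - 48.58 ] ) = [ - 48.58,  -  43.85, - 21/2, - 33*sqrt( 13)/16,exp( - 1),  sqrt(5),sqrt (14),54,  75,87.45]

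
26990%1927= 12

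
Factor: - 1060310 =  - 2^1* 5^1 * 106031^1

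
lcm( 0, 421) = 0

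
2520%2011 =509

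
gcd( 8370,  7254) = 558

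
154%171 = 154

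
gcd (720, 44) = 4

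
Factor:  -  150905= - 5^1 * 30181^1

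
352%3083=352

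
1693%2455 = 1693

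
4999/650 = 4999/650 = 7.69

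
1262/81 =15 +47/81 =15.58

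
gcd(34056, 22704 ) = 11352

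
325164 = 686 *474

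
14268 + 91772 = 106040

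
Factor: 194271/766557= 203/801 = 3^( - 2) * 7^1 * 29^1*89^(-1)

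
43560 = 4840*9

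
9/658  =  9/658 = 0.01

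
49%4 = 1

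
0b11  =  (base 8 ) 3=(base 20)3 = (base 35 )3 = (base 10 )3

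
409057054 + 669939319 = 1078996373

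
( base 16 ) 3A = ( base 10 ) 58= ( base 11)53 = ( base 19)31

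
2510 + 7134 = 9644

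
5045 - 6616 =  - 1571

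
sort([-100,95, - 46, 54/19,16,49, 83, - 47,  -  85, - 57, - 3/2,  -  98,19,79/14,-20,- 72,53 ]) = [ - 100, - 98, - 85 , - 72 , -57,- 47,-46,  -  20, - 3/2,54/19, 79/14, 16,  19,49,53,83,95 ]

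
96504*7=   675528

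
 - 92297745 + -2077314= - 94375059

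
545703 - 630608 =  - 84905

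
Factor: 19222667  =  19222667^1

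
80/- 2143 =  -80/2143 = -  0.04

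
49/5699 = 49/5699= 0.01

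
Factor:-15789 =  - 3^1 *19^1*277^1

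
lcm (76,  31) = 2356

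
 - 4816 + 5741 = 925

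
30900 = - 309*( - 100 )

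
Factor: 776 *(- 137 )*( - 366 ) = 2^4*3^1*61^1*97^1*137^1 = 38910192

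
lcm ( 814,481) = 10582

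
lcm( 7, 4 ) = 28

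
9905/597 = 16 + 353/597 = 16.59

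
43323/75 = 577+ 16/25 = 577.64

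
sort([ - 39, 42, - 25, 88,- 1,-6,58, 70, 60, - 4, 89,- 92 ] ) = [ - 92,-39,- 25,  -  6 , - 4,  -  1, 42, 58, 60, 70  ,  88,89 ] 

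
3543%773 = 451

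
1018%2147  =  1018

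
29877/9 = 3319 + 2/3 = 3319.67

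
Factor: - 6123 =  - 3^1*13^1*157^1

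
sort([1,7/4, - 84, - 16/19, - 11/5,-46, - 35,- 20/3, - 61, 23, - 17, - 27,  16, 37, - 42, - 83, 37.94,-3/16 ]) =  [ - 84, - 83,  -  61, - 46, - 42, - 35, - 27,-17,-20/3,  -  11/5 , - 16/19, - 3/16,1 , 7/4 , 16,23,37,37.94 ] 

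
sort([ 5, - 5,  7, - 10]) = [ - 10,-5 , 5,7]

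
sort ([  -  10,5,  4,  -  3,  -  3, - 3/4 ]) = [ - 10, - 3,-3,  -  3/4,  4, 5]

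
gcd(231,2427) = 3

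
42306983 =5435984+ 36870999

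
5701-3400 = 2301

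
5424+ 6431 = 11855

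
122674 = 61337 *2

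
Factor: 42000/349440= 2^(-4 )*5^2*13^(  -  1 ) = 25/208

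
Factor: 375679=197^1*1907^1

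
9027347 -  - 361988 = 9389335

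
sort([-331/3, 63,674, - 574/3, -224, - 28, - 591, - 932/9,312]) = [ - 591, - 224, - 574/3, - 331/3,-932/9, - 28, 63,312,674 ] 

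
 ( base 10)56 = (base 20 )2G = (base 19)2i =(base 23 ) 2a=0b111000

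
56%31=25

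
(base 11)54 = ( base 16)3B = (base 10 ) 59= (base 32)1r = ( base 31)1S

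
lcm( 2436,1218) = 2436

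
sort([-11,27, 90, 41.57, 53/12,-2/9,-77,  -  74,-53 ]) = [ - 77, - 74,- 53, - 11,-2/9,53/12,27, 41.57,  90 ]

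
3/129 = 1/43 = 0.02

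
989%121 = 21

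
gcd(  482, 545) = 1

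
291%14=11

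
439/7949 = 439/7949 = 0.06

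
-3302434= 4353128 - 7655562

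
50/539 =50/539=0.09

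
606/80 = 7+23/40 = 7.58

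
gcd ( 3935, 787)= 787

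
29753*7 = 208271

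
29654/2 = 14827=14827.00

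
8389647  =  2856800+5532847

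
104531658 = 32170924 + 72360734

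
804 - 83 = 721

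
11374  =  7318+4056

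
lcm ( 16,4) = 16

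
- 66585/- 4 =16646 + 1/4  =  16646.25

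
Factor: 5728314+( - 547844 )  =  5180470= 2^1 * 5^1*518047^1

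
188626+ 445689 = 634315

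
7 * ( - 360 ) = -2520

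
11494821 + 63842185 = 75337006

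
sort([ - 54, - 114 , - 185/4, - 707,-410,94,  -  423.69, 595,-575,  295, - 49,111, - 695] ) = [ - 707 , - 695, - 575  , - 423.69,  -  410, - 114,-54 , - 49, - 185/4, 94,  111,295,  595 ]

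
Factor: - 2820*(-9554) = 26942280 = 2^3*3^1*5^1*17^1*47^1  *281^1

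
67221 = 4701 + 62520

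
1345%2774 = 1345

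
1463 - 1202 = 261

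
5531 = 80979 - 75448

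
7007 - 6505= 502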